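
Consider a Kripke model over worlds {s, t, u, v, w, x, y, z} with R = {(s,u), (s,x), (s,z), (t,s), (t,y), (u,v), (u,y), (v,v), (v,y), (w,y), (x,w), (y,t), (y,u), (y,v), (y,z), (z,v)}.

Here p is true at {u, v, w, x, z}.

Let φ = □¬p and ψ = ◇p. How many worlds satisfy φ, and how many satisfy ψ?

For □¬p:
s: successors {u, x, z}; ¬p there: u:F, x:F, z:F. ✗
t: successors {s, y}; ¬p there: s:T, y:T. ✓
u: successors {v, y}; ¬p there: v:F, y:T. ✗
v: successors {v, y}; ¬p there: v:F, y:T. ✗
w: successors {y}; ¬p there: y:T. ✓
x: successors {w}; ¬p there: w:F. ✗
y: successors {t, u, v, z}; ¬p there: t:T, u:F, v:F, z:F. ✗
z: successors {v}; ¬p there: v:F. ✗
— 2 worlds.
For ◇p:
s: successors {u, x, z}; p there: u:T, x:T, z:T. ✓
t: successors {s, y}; p there: s:F, y:F. ✗
u: successors {v, y}; p there: v:T, y:F. ✓
v: successors {v, y}; p there: v:T, y:F. ✓
w: successors {y}; p there: y:F. ✗
x: successors {w}; p there: w:T. ✓
y: successors {t, u, v, z}; p there: t:F, u:T, v:T, z:T. ✓
z: successors {v}; p there: v:T. ✓
— 6 worlds.

2 and 6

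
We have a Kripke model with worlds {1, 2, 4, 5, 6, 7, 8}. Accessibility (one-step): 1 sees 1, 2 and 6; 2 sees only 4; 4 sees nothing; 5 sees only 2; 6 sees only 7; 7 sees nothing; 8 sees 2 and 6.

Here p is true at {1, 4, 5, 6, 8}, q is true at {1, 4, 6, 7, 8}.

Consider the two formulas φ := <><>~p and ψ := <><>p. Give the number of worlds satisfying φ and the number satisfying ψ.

For <><>~p:
1: successors {1, 2, 6}; <>~p there: 1:T, 2:F, 6:T. ✓
2: successors {4}; <>~p there: 4:F. ✗
4: no successors, so <><>~p fails. ✗
5: successors {2}; <>~p there: 2:F. ✗
6: successors {7}; <>~p there: 7:F. ✗
7: no successors, so <><>~p fails. ✗
8: successors {2, 6}; <>~p there: 2:F, 6:T. ✓
— 2 worlds.
For <><>p:
1: successors {1, 2, 6}; <>p there: 1:T, 2:T, 6:F. ✓
2: successors {4}; <>p there: 4:F. ✗
4: no successors, so <><>p fails. ✗
5: successors {2}; <>p there: 2:T. ✓
6: successors {7}; <>p there: 7:F. ✗
7: no successors, so <><>p fails. ✗
8: successors {2, 6}; <>p there: 2:T, 6:F. ✓
— 3 worlds.

2 and 3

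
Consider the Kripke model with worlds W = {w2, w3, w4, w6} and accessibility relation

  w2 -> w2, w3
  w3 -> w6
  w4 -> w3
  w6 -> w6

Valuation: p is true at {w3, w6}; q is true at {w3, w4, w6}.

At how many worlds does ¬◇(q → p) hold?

w2: ◇(q → p) is T. ✗
w3: ◇(q → p) is T. ✗
w4: ◇(q → p) is T. ✗
w6: ◇(q → p) is T. ✗
Satisfying worlds: ∅.

0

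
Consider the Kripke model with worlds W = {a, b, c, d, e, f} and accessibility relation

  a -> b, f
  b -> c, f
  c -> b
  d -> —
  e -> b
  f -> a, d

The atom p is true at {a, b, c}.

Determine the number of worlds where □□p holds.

1

a: successors {b, f}; □p there: b:F, f:F. ✗
b: successors {c, f}; □p there: c:T, f:F. ✗
c: successors {b}; □p there: b:F. ✗
d: no successors, so □□p holds vacuously. ✓
e: successors {b}; □p there: b:F. ✗
f: successors {a, d}; □p there: a:F, d:T. ✗
Satisfying worlds: {d}.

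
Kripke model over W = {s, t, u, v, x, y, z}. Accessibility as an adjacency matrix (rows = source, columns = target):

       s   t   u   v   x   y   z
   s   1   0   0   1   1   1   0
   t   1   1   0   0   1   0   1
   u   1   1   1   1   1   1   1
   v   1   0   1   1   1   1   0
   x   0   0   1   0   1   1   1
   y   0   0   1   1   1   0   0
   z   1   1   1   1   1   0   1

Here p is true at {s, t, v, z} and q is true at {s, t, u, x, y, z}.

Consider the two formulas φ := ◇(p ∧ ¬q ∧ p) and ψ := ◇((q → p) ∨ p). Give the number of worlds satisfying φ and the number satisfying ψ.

For ◇(p ∧ ¬q ∧ p):
s: successors {s, v, x, y}; p ∧ ¬q ∧ p there: s:F, v:T, x:F, y:F. ✓
t: successors {s, t, x, z}; p ∧ ¬q ∧ p there: s:F, t:F, x:F, z:F. ✗
u: successors {s, t, u, v, x, y, z}; p ∧ ¬q ∧ p there: s:F, t:F, u:F, v:T, x:F, y:F, z:F. ✓
v: successors {s, u, v, x, y}; p ∧ ¬q ∧ p there: s:F, u:F, v:T, x:F, y:F. ✓
x: successors {u, x, y, z}; p ∧ ¬q ∧ p there: u:F, x:F, y:F, z:F. ✗
y: successors {u, v, x}; p ∧ ¬q ∧ p there: u:F, v:T, x:F. ✓
z: successors {s, t, u, v, x, z}; p ∧ ¬q ∧ p there: s:F, t:F, u:F, v:T, x:F, z:F. ✓
— 5 worlds.
For ◇((q → p) ∨ p):
s: successors {s, v, x, y}; (q → p) ∨ p there: s:T, v:T, x:F, y:F. ✓
t: successors {s, t, x, z}; (q → p) ∨ p there: s:T, t:T, x:F, z:T. ✓
u: successors {s, t, u, v, x, y, z}; (q → p) ∨ p there: s:T, t:T, u:F, v:T, x:F, y:F, z:T. ✓
v: successors {s, u, v, x, y}; (q → p) ∨ p there: s:T, u:F, v:T, x:F, y:F. ✓
x: successors {u, x, y, z}; (q → p) ∨ p there: u:F, x:F, y:F, z:T. ✓
y: successors {u, v, x}; (q → p) ∨ p there: u:F, v:T, x:F. ✓
z: successors {s, t, u, v, x, z}; (q → p) ∨ p there: s:T, t:T, u:F, v:T, x:F, z:T. ✓
— 7 worlds.

5 and 7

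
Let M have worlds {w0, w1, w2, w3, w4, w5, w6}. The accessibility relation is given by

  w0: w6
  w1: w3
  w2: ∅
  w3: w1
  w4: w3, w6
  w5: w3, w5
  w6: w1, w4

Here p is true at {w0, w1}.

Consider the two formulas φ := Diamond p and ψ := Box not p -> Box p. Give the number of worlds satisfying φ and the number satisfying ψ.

For Diamond p:
w0: successors {w6}; p there: w6:F. ✗
w1: successors {w3}; p there: w3:F. ✗
w2: no successors, so Diamond p fails. ✗
w3: successors {w1}; p there: w1:T. ✓
w4: successors {w3, w6}; p there: w3:F, w6:F. ✗
w5: successors {w3, w5}; p there: w3:F, w5:F. ✗
w6: successors {w1, w4}; p there: w1:T, w4:F. ✓
— 2 worlds.
For Box not p -> Box p:
w0: Box not p is T, Box p is F. ✗
w1: Box not p is T, Box p is F. ✗
w2: Box not p is T, Box p is T. ✓
w3: Box not p is F, Box p is T. ✓
w4: Box not p is T, Box p is F. ✗
w5: Box not p is T, Box p is F. ✗
w6: Box not p is F, Box p is F. ✓
— 3 worlds.

2 and 3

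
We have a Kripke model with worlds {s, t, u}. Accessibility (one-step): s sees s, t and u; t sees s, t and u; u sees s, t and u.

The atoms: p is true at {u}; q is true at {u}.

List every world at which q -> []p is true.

s: q is F, []p is F. ✓
t: q is F, []p is F. ✓
u: q is T, []p is F. ✗

{s, t}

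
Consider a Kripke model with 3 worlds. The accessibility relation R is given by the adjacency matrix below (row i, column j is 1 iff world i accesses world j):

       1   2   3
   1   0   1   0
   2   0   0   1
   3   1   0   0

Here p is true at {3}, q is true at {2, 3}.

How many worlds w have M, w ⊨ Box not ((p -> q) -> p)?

2

1: successors {2}; not ((p -> q) -> p) there: 2:T. ✓
2: successors {3}; not ((p -> q) -> p) there: 3:F. ✗
3: successors {1}; not ((p -> q) -> p) there: 1:T. ✓
Satisfying worlds: {1, 3}.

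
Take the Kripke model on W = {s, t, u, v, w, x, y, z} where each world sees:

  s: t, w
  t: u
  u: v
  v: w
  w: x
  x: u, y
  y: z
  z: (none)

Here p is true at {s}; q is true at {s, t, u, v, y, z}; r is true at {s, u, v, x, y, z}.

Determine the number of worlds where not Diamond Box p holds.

s: Diamond Box p is F. ✓
t: Diamond Box p is F. ✓
u: Diamond Box p is F. ✓
v: Diamond Box p is F. ✓
w: Diamond Box p is F. ✓
x: Diamond Box p is F. ✓
y: Diamond Box p is T. ✗
z: Diamond Box p is F. ✓
Satisfying worlds: {s, t, u, v, w, x, z}.

7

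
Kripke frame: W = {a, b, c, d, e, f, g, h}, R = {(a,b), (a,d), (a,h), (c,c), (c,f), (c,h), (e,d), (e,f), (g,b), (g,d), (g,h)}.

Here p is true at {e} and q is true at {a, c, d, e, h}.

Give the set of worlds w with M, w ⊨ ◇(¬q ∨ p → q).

{a, c, e, g}

a: successors {b, d, h}; ¬q ∨ p → q there: b:F, d:T, h:T. ✓
b: no successors, so ◇(¬q ∨ p → q) fails. ✗
c: successors {c, f, h}; ¬q ∨ p → q there: c:T, f:F, h:T. ✓
d: no successors, so ◇(¬q ∨ p → q) fails. ✗
e: successors {d, f}; ¬q ∨ p → q there: d:T, f:F. ✓
f: no successors, so ◇(¬q ∨ p → q) fails. ✗
g: successors {b, d, h}; ¬q ∨ p → q there: b:F, d:T, h:T. ✓
h: no successors, so ◇(¬q ∨ p → q) fails. ✗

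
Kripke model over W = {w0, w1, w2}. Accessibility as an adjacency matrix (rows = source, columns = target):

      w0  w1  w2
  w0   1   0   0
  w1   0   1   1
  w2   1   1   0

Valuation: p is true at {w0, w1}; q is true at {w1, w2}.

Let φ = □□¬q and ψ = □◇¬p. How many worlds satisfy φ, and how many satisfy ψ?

1 and 0

For □□¬q:
w0: successors {w0}; □¬q there: w0:T. ✓
w1: successors {w1, w2}; □¬q there: w1:F, w2:F. ✗
w2: successors {w0, w1}; □¬q there: w0:T, w1:F. ✗
— 1 world.
For □◇¬p:
w0: successors {w0}; ◇¬p there: w0:F. ✗
w1: successors {w1, w2}; ◇¬p there: w1:T, w2:F. ✗
w2: successors {w0, w1}; ◇¬p there: w0:F, w1:T. ✗
— 0 worlds.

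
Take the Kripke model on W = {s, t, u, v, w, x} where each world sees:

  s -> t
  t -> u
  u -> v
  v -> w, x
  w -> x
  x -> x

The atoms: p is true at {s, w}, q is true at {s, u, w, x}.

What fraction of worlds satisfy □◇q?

s: successors {t}; ◇q there: t:T. ✓
t: successors {u}; ◇q there: u:F. ✗
u: successors {v}; ◇q there: v:T. ✓
v: successors {w, x}; ◇q there: w:T, x:T. ✓
w: successors {x}; ◇q there: x:T. ✓
x: successors {x}; ◇q there: x:T. ✓
That's 5 of 6 worlds, so 5/6.

5/6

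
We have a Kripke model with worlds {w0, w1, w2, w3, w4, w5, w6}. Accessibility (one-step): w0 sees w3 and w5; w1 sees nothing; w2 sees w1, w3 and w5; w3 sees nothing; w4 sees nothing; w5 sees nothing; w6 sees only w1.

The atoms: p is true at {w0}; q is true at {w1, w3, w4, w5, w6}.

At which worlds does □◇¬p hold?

w0: successors {w3, w5}; ◇¬p there: w3:F, w5:F. ✗
w1: no successors, so □◇¬p holds vacuously. ✓
w2: successors {w1, w3, w5}; ◇¬p there: w1:F, w3:F, w5:F. ✗
w3: no successors, so □◇¬p holds vacuously. ✓
w4: no successors, so □◇¬p holds vacuously. ✓
w5: no successors, so □◇¬p holds vacuously. ✓
w6: successors {w1}; ◇¬p there: w1:F. ✗

{w1, w3, w4, w5}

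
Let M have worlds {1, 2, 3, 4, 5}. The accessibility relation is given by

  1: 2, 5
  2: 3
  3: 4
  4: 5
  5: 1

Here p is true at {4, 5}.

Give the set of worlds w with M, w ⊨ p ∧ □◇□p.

∅

1: p is F, □◇□p is F. ✗
2: p is F, □◇□p is T. ✗
3: p is F, □◇□p is F. ✗
4: p is T, □◇□p is F. ✗
5: p is T, □◇□p is F. ✗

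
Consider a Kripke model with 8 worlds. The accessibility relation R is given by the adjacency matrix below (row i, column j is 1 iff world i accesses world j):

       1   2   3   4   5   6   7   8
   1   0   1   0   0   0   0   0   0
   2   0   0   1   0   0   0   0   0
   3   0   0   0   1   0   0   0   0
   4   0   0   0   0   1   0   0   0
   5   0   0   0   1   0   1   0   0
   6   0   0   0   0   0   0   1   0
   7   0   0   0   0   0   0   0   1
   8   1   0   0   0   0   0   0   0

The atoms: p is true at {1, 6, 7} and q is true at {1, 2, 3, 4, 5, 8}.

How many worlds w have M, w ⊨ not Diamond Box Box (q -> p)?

7

1: Diamond Box Box (q -> p) is F. ✓
2: Diamond Box Box (q -> p) is F. ✓
3: Diamond Box Box (q -> p) is F. ✓
4: Diamond Box Box (q -> p) is F. ✓
5: Diamond Box Box (q -> p) is F. ✓
6: Diamond Box Box (q -> p) is T. ✗
7: Diamond Box Box (q -> p) is F. ✓
8: Diamond Box Box (q -> p) is F. ✓
Satisfying worlds: {1, 2, 3, 4, 5, 7, 8}.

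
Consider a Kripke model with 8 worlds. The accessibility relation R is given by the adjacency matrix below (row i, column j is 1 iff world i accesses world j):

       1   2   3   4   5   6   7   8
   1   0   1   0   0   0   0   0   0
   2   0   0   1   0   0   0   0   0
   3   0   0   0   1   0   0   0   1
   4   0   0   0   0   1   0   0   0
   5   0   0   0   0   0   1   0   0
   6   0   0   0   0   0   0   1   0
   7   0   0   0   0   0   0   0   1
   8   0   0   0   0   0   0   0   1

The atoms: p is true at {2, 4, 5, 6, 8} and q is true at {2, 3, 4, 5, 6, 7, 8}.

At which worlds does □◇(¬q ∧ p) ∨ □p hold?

1: □◇(¬q ∧ p) is F, □p is T. ✓
2: □◇(¬q ∧ p) is F, □p is F. ✗
3: □◇(¬q ∧ p) is F, □p is T. ✓
4: □◇(¬q ∧ p) is F, □p is T. ✓
5: □◇(¬q ∧ p) is F, □p is T. ✓
6: □◇(¬q ∧ p) is F, □p is F. ✗
7: □◇(¬q ∧ p) is F, □p is T. ✓
8: □◇(¬q ∧ p) is F, □p is T. ✓

{1, 3, 4, 5, 7, 8}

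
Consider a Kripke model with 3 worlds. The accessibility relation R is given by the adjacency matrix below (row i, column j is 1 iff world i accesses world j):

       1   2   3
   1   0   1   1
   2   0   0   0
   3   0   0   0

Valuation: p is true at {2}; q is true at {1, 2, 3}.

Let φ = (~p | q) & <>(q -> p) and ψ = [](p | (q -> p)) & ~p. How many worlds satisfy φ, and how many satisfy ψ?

1 and 1

For (~p | q) & <>(q -> p):
1: ~p | q is T, <>(q -> p) is T. ✓
2: ~p | q is T, <>(q -> p) is F. ✗
3: ~p | q is T, <>(q -> p) is F. ✗
— 1 world.
For [](p | (q -> p)) & ~p:
1: [](p | (q -> p)) is F, ~p is T. ✗
2: [](p | (q -> p)) is T, ~p is F. ✗
3: [](p | (q -> p)) is T, ~p is T. ✓
— 1 world.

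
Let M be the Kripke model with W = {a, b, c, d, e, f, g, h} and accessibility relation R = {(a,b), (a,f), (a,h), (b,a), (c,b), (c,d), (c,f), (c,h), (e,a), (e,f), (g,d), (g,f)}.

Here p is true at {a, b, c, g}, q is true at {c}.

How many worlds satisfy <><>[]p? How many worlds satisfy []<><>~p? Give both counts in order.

2 and 3

For <><>[]p:
a: successors {b, f, h}; <>[]p there: b:F, f:F, h:F. ✗
b: successors {a}; <>[]p there: a:T. ✓
c: successors {b, d, f, h}; <>[]p there: b:F, d:F, f:F, h:F. ✗
d: no successors, so <><>[]p fails. ✗
e: successors {a, f}; <>[]p there: a:T, f:F. ✓
f: no successors, so <><>[]p fails. ✗
g: successors {d, f}; <>[]p there: d:F, f:F. ✗
h: no successors, so <><>[]p fails. ✗
— 2 worlds.
For []<><>~p:
a: successors {b, f, h}; <><>~p there: b:T, f:F, h:F. ✗
b: successors {a}; <><>~p there: a:F. ✗
c: successors {b, d, f, h}; <><>~p there: b:T, d:F, f:F, h:F. ✗
d: no successors, so []<><>~p holds vacuously. ✓
e: successors {a, f}; <><>~p there: a:F, f:F. ✗
f: no successors, so []<><>~p holds vacuously. ✓
g: successors {d, f}; <><>~p there: d:F, f:F. ✗
h: no successors, so []<><>~p holds vacuously. ✓
— 3 worlds.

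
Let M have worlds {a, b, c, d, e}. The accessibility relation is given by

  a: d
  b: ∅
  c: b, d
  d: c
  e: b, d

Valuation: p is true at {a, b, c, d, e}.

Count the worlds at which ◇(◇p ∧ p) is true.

a: successors {d}; ◇p ∧ p there: d:T. ✓
b: no successors, so ◇(◇p ∧ p) fails. ✗
c: successors {b, d}; ◇p ∧ p there: b:F, d:T. ✓
d: successors {c}; ◇p ∧ p there: c:T. ✓
e: successors {b, d}; ◇p ∧ p there: b:F, d:T. ✓
Satisfying worlds: {a, c, d, e}.

4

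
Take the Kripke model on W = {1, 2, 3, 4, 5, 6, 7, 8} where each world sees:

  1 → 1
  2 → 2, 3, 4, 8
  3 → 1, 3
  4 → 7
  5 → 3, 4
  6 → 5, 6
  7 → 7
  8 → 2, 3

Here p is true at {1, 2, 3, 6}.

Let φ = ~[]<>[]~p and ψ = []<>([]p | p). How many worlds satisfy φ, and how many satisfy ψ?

For ~[]<>[]~p:
1: []<>[]~p is F. ✓
2: []<>[]~p is F. ✓
3: []<>[]~p is F. ✓
4: []<>[]~p is T. ✗
5: []<>[]~p is F. ✓
6: []<>[]~p is F. ✓
7: []<>[]~p is T. ✗
8: []<>[]~p is F. ✓
— 6 worlds.
For []<>([]p | p):
1: successors {1}; <>([]p | p) there: 1:T. ✓
2: successors {2, 3, 4, 8}; <>([]p | p) there: 2:T, 3:T, 4:F, 8:T. ✗
3: successors {1, 3}; <>([]p | p) there: 1:T, 3:T. ✓
4: successors {7}; <>([]p | p) there: 7:F. ✗
5: successors {3, 4}; <>([]p | p) there: 3:T, 4:F. ✗
6: successors {5, 6}; <>([]p | p) there: 5:T, 6:T. ✓
7: successors {7}; <>([]p | p) there: 7:F. ✗
8: successors {2, 3}; <>([]p | p) there: 2:T, 3:T. ✓
— 4 worlds.

6 and 4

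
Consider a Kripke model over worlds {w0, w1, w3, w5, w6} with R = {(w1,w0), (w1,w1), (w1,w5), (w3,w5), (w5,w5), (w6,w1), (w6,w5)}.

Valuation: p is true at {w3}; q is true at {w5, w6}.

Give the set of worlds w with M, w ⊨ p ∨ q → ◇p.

w0: p ∨ q is F, ◇p is F. ✓
w1: p ∨ q is F, ◇p is F. ✓
w3: p ∨ q is T, ◇p is F. ✗
w5: p ∨ q is T, ◇p is F. ✗
w6: p ∨ q is T, ◇p is F. ✗

{w0, w1}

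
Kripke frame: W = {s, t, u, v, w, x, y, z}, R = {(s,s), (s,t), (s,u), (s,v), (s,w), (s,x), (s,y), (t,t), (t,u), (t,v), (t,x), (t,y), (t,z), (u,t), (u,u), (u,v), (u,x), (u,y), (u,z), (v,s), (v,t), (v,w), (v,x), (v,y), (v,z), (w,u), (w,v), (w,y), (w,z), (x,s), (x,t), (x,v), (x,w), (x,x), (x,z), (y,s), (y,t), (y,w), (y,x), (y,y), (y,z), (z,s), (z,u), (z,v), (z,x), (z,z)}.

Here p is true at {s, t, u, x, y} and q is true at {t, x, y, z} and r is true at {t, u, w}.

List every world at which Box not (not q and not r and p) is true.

s: successors {s, t, u, v, w, x, y}; not (not q and not r and p) there: s:F, t:T, u:T, v:T, w:T, x:T, y:T. ✗
t: successors {t, u, v, x, y, z}; not (not q and not r and p) there: t:T, u:T, v:T, x:T, y:T, z:T. ✓
u: successors {t, u, v, x, y, z}; not (not q and not r and p) there: t:T, u:T, v:T, x:T, y:T, z:T. ✓
v: successors {s, t, w, x, y, z}; not (not q and not r and p) there: s:F, t:T, w:T, x:T, y:T, z:T. ✗
w: successors {u, v, y, z}; not (not q and not r and p) there: u:T, v:T, y:T, z:T. ✓
x: successors {s, t, v, w, x, z}; not (not q and not r and p) there: s:F, t:T, v:T, w:T, x:T, z:T. ✗
y: successors {s, t, w, x, y, z}; not (not q and not r and p) there: s:F, t:T, w:T, x:T, y:T, z:T. ✗
z: successors {s, u, v, x, z}; not (not q and not r and p) there: s:F, u:T, v:T, x:T, z:T. ✗

{t, u, w}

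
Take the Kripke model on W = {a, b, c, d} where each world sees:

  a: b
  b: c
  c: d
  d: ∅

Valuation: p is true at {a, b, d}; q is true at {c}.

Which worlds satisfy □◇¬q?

a: successors {b}; ◇¬q there: b:F. ✗
b: successors {c}; ◇¬q there: c:T. ✓
c: successors {d}; ◇¬q there: d:F. ✗
d: no successors, so □◇¬q holds vacuously. ✓

{b, d}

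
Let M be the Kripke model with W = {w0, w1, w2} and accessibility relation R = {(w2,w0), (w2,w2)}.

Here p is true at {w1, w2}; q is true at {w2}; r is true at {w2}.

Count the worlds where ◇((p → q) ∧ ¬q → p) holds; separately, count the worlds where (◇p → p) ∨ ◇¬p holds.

For ◇((p → q) ∧ ¬q → p):
w0: no successors, so ◇((p → q) ∧ ¬q → p) fails. ✗
w1: no successors, so ◇((p → q) ∧ ¬q → p) fails. ✗
w2: successors {w0, w2}; (p → q) ∧ ¬q → p there: w0:F, w2:T. ✓
— 1 world.
For (◇p → p) ∨ ◇¬p:
w0: ◇p → p is T, ◇¬p is F. ✓
w1: ◇p → p is T, ◇¬p is F. ✓
w2: ◇p → p is T, ◇¬p is T. ✓
— 3 worlds.

1 and 3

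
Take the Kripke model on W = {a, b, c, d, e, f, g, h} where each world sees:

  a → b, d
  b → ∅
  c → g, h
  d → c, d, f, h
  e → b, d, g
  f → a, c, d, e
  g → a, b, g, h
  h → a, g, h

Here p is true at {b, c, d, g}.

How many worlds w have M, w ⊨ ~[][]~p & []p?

2

a: ~[][]~p is T, []p is T. ✓
b: ~[][]~p is F, []p is T. ✗
c: ~[][]~p is T, []p is F. ✗
d: ~[][]~p is T, []p is F. ✗
e: ~[][]~p is T, []p is T. ✓
f: ~[][]~p is T, []p is F. ✗
g: ~[][]~p is T, []p is F. ✗
h: ~[][]~p is T, []p is F. ✗
Satisfying worlds: {a, e}.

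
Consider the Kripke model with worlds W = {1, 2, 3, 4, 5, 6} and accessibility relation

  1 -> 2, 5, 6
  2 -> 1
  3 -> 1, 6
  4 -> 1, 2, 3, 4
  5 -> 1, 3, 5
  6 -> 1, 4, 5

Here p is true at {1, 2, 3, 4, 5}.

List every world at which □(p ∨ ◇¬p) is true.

1: successors {2, 5, 6}; p ∨ ◇¬p there: 2:T, 5:T, 6:F. ✗
2: successors {1}; p ∨ ◇¬p there: 1:T. ✓
3: successors {1, 6}; p ∨ ◇¬p there: 1:T, 6:F. ✗
4: successors {1, 2, 3, 4}; p ∨ ◇¬p there: 1:T, 2:T, 3:T, 4:T. ✓
5: successors {1, 3, 5}; p ∨ ◇¬p there: 1:T, 3:T, 5:T. ✓
6: successors {1, 4, 5}; p ∨ ◇¬p there: 1:T, 4:T, 5:T. ✓

{2, 4, 5, 6}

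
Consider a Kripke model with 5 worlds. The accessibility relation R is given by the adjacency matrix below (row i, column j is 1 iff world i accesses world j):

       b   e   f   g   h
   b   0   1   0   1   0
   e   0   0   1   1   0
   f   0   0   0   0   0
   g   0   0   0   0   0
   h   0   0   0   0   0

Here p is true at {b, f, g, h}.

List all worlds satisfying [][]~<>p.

{b, e, f, g, h}

b: successors {e, g}; []~<>p there: e:T, g:T. ✓
e: successors {f, g}; []~<>p there: f:T, g:T. ✓
f: no successors, so [][]~<>p holds vacuously. ✓
g: no successors, so [][]~<>p holds vacuously. ✓
h: no successors, so [][]~<>p holds vacuously. ✓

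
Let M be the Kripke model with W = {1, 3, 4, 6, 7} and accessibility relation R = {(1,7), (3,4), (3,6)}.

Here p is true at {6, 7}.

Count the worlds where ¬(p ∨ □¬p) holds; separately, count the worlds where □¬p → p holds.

2 and 4

For ¬(p ∨ □¬p):
1: p ∨ □¬p is F. ✓
3: p ∨ □¬p is F. ✓
4: p ∨ □¬p is T. ✗
6: p ∨ □¬p is T. ✗
7: p ∨ □¬p is T. ✗
— 2 worlds.
For □¬p → p:
1: □¬p is F, p is F. ✓
3: □¬p is F, p is F. ✓
4: □¬p is T, p is F. ✗
6: □¬p is T, p is T. ✓
7: □¬p is T, p is T. ✓
— 4 worlds.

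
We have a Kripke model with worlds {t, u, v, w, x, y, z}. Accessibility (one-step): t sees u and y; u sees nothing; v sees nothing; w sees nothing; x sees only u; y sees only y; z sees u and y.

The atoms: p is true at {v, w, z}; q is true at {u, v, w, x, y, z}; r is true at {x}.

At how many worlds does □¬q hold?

t: successors {u, y}; ¬q there: u:F, y:F. ✗
u: no successors, so □¬q holds vacuously. ✓
v: no successors, so □¬q holds vacuously. ✓
w: no successors, so □¬q holds vacuously. ✓
x: successors {u}; ¬q there: u:F. ✗
y: successors {y}; ¬q there: y:F. ✗
z: successors {u, y}; ¬q there: u:F, y:F. ✗
Satisfying worlds: {u, v, w}.

3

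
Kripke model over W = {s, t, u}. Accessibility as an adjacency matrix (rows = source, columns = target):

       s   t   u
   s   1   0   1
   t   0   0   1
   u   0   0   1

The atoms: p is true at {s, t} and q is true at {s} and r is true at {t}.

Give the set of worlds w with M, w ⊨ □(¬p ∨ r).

s: successors {s, u}; ¬p ∨ r there: s:F, u:T. ✗
t: successors {u}; ¬p ∨ r there: u:T. ✓
u: successors {u}; ¬p ∨ r there: u:T. ✓

{t, u}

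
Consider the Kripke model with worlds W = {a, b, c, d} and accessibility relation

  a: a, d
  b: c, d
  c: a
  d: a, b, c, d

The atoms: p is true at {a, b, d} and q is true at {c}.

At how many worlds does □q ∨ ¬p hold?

a: □q is F, ¬p is F. ✗
b: □q is F, ¬p is F. ✗
c: □q is F, ¬p is T. ✓
d: □q is F, ¬p is F. ✗
Satisfying worlds: {c}.

1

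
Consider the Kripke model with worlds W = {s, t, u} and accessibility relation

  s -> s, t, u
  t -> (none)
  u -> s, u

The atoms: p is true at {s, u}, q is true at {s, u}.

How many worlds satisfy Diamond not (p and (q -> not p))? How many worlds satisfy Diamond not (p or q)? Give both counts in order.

For Diamond not (p and (q -> not p)):
s: successors {s, t, u}; not (p and (q -> not p)) there: s:T, t:T, u:T. ✓
t: no successors, so Diamond not (p and (q -> not p)) fails. ✗
u: successors {s, u}; not (p and (q -> not p)) there: s:T, u:T. ✓
— 2 worlds.
For Diamond not (p or q):
s: successors {s, t, u}; not (p or q) there: s:F, t:T, u:F. ✓
t: no successors, so Diamond not (p or q) fails. ✗
u: successors {s, u}; not (p or q) there: s:F, u:F. ✗
— 1 world.

2 and 1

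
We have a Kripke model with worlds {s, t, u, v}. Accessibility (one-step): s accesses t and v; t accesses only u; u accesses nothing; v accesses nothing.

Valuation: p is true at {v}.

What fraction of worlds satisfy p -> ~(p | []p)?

3/4

s: p is F, ~(p | []p) is T. ✓
t: p is F, ~(p | []p) is T. ✓
u: p is F, ~(p | []p) is F. ✓
v: p is T, ~(p | []p) is F. ✗
That's 3 of 4 worlds, so 3/4.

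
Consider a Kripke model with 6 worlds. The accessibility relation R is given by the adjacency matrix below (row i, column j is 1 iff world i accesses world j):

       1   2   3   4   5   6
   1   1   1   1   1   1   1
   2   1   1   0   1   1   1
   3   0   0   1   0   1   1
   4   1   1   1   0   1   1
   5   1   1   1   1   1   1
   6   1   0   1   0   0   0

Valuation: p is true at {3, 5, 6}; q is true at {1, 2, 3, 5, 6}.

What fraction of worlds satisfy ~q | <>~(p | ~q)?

1: ~q is F, <>~(p | ~q) is T. ✓
2: ~q is F, <>~(p | ~q) is T. ✓
3: ~q is F, <>~(p | ~q) is F. ✗
4: ~q is T, <>~(p | ~q) is T. ✓
5: ~q is F, <>~(p | ~q) is T. ✓
6: ~q is F, <>~(p | ~q) is T. ✓
That's 5 of 6 worlds, so 5/6.

5/6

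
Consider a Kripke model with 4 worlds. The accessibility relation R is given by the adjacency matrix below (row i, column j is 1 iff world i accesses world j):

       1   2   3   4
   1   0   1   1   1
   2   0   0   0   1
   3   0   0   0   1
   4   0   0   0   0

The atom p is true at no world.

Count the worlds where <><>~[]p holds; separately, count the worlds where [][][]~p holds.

0 and 4

For <><>~[]p:
1: successors {2, 3, 4}; <>~[]p there: 2:F, 3:F, 4:F. ✗
2: successors {4}; <>~[]p there: 4:F. ✗
3: successors {4}; <>~[]p there: 4:F. ✗
4: no successors, so <><>~[]p fails. ✗
— 0 worlds.
For [][][]~p:
1: successors {2, 3, 4}; [][]~p there: 2:T, 3:T, 4:T. ✓
2: successors {4}; [][]~p there: 4:T. ✓
3: successors {4}; [][]~p there: 4:T. ✓
4: no successors, so [][][]~p holds vacuously. ✓
— 4 worlds.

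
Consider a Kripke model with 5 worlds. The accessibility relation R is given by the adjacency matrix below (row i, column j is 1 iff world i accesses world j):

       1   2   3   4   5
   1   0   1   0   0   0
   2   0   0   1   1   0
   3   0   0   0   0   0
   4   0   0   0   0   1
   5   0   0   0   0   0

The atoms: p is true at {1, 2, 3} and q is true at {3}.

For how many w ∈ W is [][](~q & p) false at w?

2

1: successors {2}; [](~q & p) there: 2:F. ✗
2: successors {3, 4}; [](~q & p) there: 3:T, 4:F. ✗
3: no successors, so [][](~q & p) holds vacuously. ✓
4: successors {5}; [](~q & p) there: 5:T. ✓
5: no successors, so [][](~q & p) holds vacuously. ✓
Satisfying worlds: {3, 4, 5}.
So [][](~q & p) fails at the other 2 worlds.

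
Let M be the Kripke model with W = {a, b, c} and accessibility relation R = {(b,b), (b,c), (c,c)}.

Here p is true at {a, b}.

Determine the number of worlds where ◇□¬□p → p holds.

2

a: ◇□¬□p is F, p is T. ✓
b: ◇□¬□p is T, p is T. ✓
c: ◇□¬□p is T, p is F. ✗
Satisfying worlds: {a, b}.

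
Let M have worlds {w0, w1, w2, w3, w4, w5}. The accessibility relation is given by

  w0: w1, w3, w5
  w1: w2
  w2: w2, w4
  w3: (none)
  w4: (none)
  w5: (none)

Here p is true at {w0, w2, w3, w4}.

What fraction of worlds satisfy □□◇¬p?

1/2

w0: successors {w1, w3, w5}; □◇¬p there: w1:F, w3:T, w5:T. ✗
w1: successors {w2}; □◇¬p there: w2:F. ✗
w2: successors {w2, w4}; □◇¬p there: w2:F, w4:T. ✗
w3: no successors, so □□◇¬p holds vacuously. ✓
w4: no successors, so □□◇¬p holds vacuously. ✓
w5: no successors, so □□◇¬p holds vacuously. ✓
That's 3 of 6 worlds, so 3/6 = 1/2.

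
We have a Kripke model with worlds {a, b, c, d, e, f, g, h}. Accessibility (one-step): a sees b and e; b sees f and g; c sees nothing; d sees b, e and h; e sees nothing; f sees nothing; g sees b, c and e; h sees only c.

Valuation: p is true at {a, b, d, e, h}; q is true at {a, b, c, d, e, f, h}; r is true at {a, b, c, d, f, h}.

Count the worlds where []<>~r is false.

5

a: successors {b, e}; <>~r there: b:T, e:F. ✗
b: successors {f, g}; <>~r there: f:F, g:T. ✗
c: no successors, so []<>~r holds vacuously. ✓
d: successors {b, e, h}; <>~r there: b:T, e:F, h:F. ✗
e: no successors, so []<>~r holds vacuously. ✓
f: no successors, so []<>~r holds vacuously. ✓
g: successors {b, c, e}; <>~r there: b:T, c:F, e:F. ✗
h: successors {c}; <>~r there: c:F. ✗
Satisfying worlds: {c, e, f}.
So []<>~r fails at the other 5 worlds.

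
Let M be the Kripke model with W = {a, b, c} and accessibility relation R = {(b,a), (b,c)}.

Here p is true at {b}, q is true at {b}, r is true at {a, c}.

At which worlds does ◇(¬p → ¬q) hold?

{b}

a: no successors, so ◇(¬p → ¬q) fails. ✗
b: successors {a, c}; ¬p → ¬q there: a:T, c:T. ✓
c: no successors, so ◇(¬p → ¬q) fails. ✗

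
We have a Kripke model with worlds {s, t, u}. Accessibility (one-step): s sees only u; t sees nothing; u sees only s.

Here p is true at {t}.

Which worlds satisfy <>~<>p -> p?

s: <>~<>p is T, p is F. ✗
t: <>~<>p is F, p is T. ✓
u: <>~<>p is T, p is F. ✗

{t}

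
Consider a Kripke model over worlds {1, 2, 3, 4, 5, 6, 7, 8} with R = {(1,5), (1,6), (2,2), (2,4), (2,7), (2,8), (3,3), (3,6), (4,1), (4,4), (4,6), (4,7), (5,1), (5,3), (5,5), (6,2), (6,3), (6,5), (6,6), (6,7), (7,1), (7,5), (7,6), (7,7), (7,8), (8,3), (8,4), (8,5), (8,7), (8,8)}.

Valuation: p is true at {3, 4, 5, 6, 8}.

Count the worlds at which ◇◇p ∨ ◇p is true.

8

1: ◇◇p is T, ◇p is T. ✓
2: ◇◇p is T, ◇p is T. ✓
3: ◇◇p is T, ◇p is T. ✓
4: ◇◇p is T, ◇p is T. ✓
5: ◇◇p is T, ◇p is T. ✓
6: ◇◇p is T, ◇p is T. ✓
7: ◇◇p is T, ◇p is T. ✓
8: ◇◇p is T, ◇p is T. ✓
Satisfying worlds: {1, 2, 3, 4, 5, 6, 7, 8}.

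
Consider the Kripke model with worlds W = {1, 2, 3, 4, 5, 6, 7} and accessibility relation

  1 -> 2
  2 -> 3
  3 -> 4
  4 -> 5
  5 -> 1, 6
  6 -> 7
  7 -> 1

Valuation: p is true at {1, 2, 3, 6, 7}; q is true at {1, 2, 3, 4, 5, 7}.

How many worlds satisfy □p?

1: successors {2}; p there: 2:T. ✓
2: successors {3}; p there: 3:T. ✓
3: successors {4}; p there: 4:F. ✗
4: successors {5}; p there: 5:F. ✗
5: successors {1, 6}; p there: 1:T, 6:T. ✓
6: successors {7}; p there: 7:T. ✓
7: successors {1}; p there: 1:T. ✓
Satisfying worlds: {1, 2, 5, 6, 7}.

5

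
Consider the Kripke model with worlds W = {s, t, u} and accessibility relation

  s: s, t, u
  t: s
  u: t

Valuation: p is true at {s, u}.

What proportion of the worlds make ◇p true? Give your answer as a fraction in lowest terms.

2/3

s: successors {s, t, u}; p there: s:T, t:F, u:T. ✓
t: successors {s}; p there: s:T. ✓
u: successors {t}; p there: t:F. ✗
That's 2 of 3 worlds, so 2/3.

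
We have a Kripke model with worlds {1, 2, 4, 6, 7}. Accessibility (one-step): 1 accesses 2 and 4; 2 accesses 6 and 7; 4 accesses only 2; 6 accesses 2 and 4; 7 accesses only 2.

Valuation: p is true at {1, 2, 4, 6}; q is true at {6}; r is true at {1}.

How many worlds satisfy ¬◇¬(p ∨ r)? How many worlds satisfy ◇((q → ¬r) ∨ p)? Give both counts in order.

For ¬◇¬(p ∨ r):
1: ◇¬(p ∨ r) is F. ✓
2: ◇¬(p ∨ r) is T. ✗
4: ◇¬(p ∨ r) is F. ✓
6: ◇¬(p ∨ r) is F. ✓
7: ◇¬(p ∨ r) is F. ✓
— 4 worlds.
For ◇((q → ¬r) ∨ p):
1: successors {2, 4}; (q → ¬r) ∨ p there: 2:T, 4:T. ✓
2: successors {6, 7}; (q → ¬r) ∨ p there: 6:T, 7:T. ✓
4: successors {2}; (q → ¬r) ∨ p there: 2:T. ✓
6: successors {2, 4}; (q → ¬r) ∨ p there: 2:T, 4:T. ✓
7: successors {2}; (q → ¬r) ∨ p there: 2:T. ✓
— 5 worlds.

4 and 5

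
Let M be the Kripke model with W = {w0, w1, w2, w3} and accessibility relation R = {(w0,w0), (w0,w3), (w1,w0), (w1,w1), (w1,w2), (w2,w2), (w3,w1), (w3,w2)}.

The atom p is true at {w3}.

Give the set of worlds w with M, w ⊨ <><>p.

w0: successors {w0, w3}; <>p there: w0:T, w3:F. ✓
w1: successors {w0, w1, w2}; <>p there: w0:T, w1:F, w2:F. ✓
w2: successors {w2}; <>p there: w2:F. ✗
w3: successors {w1, w2}; <>p there: w1:F, w2:F. ✗

{w0, w1}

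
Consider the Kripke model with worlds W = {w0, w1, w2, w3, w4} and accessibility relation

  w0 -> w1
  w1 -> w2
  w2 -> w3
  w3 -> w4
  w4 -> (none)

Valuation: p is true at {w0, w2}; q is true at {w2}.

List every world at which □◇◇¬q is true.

{w0, w1, w4}

w0: successors {w1}; ◇◇¬q there: w1:T. ✓
w1: successors {w2}; ◇◇¬q there: w2:T. ✓
w2: successors {w3}; ◇◇¬q there: w3:F. ✗
w3: successors {w4}; ◇◇¬q there: w4:F. ✗
w4: no successors, so □◇◇¬q holds vacuously. ✓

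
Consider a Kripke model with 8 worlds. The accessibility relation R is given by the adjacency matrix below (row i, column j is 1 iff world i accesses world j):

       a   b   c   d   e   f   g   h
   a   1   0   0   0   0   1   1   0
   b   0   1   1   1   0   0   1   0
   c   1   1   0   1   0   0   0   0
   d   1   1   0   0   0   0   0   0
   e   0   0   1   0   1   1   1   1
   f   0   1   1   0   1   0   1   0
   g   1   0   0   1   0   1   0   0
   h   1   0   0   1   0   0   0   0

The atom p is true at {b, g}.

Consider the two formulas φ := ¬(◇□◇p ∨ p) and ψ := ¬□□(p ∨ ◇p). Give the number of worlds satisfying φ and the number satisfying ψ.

1 and 2

For ¬(◇□◇p ∨ p):
a: ◇□◇p ∨ p is T. ✗
b: ◇□◇p ∨ p is T. ✗
c: ◇□◇p ∨ p is T. ✗
d: ◇□◇p ∨ p is F. ✓
e: ◇□◇p ∨ p is T. ✗
f: ◇□◇p ∨ p is T. ✗
g: ◇□◇p ∨ p is T. ✗
h: ◇□◇p ∨ p is T. ✗
— 1 world.
For ¬□□(p ∨ ◇p):
a: □□(p ∨ ◇p) is T. ✗
b: □□(p ∨ ◇p) is T. ✗
c: □□(p ∨ ◇p) is T. ✗
d: □□(p ∨ ◇p) is T. ✗
e: □□(p ∨ ◇p) is F. ✓
f: □□(p ∨ ◇p) is F. ✓
g: □□(p ∨ ◇p) is T. ✗
h: □□(p ∨ ◇p) is T. ✗
— 2 worlds.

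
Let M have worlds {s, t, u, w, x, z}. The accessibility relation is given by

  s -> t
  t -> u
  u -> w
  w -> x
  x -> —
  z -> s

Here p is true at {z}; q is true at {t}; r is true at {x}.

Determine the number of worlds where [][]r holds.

s: successors {t}; []r there: t:F. ✗
t: successors {u}; []r there: u:F. ✗
u: successors {w}; []r there: w:T. ✓
w: successors {x}; []r there: x:T. ✓
x: no successors, so [][]r holds vacuously. ✓
z: successors {s}; []r there: s:F. ✗
Satisfying worlds: {u, w, x}.

3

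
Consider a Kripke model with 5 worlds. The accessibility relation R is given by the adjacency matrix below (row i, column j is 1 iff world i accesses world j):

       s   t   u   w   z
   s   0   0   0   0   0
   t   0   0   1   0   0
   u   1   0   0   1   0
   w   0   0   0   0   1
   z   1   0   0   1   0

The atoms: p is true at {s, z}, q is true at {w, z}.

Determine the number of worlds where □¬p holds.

s: no successors, so □¬p holds vacuously. ✓
t: successors {u}; ¬p there: u:T. ✓
u: successors {s, w}; ¬p there: s:F, w:T. ✗
w: successors {z}; ¬p there: z:F. ✗
z: successors {s, w}; ¬p there: s:F, w:T. ✗
Satisfying worlds: {s, t}.

2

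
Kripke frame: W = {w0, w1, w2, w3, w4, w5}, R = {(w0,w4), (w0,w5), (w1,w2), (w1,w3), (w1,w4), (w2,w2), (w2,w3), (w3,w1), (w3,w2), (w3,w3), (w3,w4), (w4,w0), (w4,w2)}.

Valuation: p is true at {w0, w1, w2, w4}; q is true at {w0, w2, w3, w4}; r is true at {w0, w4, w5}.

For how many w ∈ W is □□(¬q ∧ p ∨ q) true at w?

w0: successors {w4, w5}; □(¬q ∧ p ∨ q) there: w4:T, w5:T. ✓
w1: successors {w2, w3, w4}; □(¬q ∧ p ∨ q) there: w2:T, w3:T, w4:T. ✓
w2: successors {w2, w3}; □(¬q ∧ p ∨ q) there: w2:T, w3:T. ✓
w3: successors {w1, w2, w3, w4}; □(¬q ∧ p ∨ q) there: w1:T, w2:T, w3:T, w4:T. ✓
w4: successors {w0, w2}; □(¬q ∧ p ∨ q) there: w0:F, w2:T. ✗
w5: no successors, so □□(¬q ∧ p ∨ q) holds vacuously. ✓
Satisfying worlds: {w0, w1, w2, w3, w5}.

5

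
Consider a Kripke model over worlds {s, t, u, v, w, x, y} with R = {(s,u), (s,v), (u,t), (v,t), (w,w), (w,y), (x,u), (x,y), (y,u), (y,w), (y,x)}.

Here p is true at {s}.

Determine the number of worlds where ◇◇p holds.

s: successors {u, v}; ◇p there: u:F, v:F. ✗
t: no successors, so ◇◇p fails. ✗
u: successors {t}; ◇p there: t:F. ✗
v: successors {t}; ◇p there: t:F. ✗
w: successors {w, y}; ◇p there: w:F, y:F. ✗
x: successors {u, y}; ◇p there: u:F, y:F. ✗
y: successors {u, w, x}; ◇p there: u:F, w:F, x:F. ✗
Satisfying worlds: ∅.

0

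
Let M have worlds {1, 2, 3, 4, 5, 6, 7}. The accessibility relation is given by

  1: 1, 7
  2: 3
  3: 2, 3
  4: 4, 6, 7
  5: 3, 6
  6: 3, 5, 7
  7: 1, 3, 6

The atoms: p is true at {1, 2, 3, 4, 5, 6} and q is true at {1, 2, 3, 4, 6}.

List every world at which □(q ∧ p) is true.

{2, 3, 5, 7}

1: successors {1, 7}; q ∧ p there: 1:T, 7:F. ✗
2: successors {3}; q ∧ p there: 3:T. ✓
3: successors {2, 3}; q ∧ p there: 2:T, 3:T. ✓
4: successors {4, 6, 7}; q ∧ p there: 4:T, 6:T, 7:F. ✗
5: successors {3, 6}; q ∧ p there: 3:T, 6:T. ✓
6: successors {3, 5, 7}; q ∧ p there: 3:T, 5:F, 7:F. ✗
7: successors {1, 3, 6}; q ∧ p there: 1:T, 3:T, 6:T. ✓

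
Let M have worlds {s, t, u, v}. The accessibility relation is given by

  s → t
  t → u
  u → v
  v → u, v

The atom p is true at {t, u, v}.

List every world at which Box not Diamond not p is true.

s: successors {t}; not Diamond not p there: t:T. ✓
t: successors {u}; not Diamond not p there: u:T. ✓
u: successors {v}; not Diamond not p there: v:T. ✓
v: successors {u, v}; not Diamond not p there: u:T, v:T. ✓

{s, t, u, v}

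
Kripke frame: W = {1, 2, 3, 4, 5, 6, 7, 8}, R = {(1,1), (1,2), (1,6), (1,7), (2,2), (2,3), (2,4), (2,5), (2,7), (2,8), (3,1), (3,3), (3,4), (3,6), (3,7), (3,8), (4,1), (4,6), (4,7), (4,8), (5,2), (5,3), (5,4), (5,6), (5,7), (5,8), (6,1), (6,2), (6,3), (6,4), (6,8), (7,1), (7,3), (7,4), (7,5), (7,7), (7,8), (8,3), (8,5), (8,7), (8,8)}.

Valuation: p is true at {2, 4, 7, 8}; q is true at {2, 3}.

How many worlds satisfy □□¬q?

1: successors {1, 2, 6, 7}; □¬q there: 1:F, 2:F, 6:F, 7:F. ✗
2: successors {2, 3, 4, 5, 7, 8}; □¬q there: 2:F, 3:F, 4:T, 5:F, 7:F, 8:F. ✗
3: successors {1, 3, 4, 6, 7, 8}; □¬q there: 1:F, 3:F, 4:T, 6:F, 7:F, 8:F. ✗
4: successors {1, 6, 7, 8}; □¬q there: 1:F, 6:F, 7:F, 8:F. ✗
5: successors {2, 3, 4, 6, 7, 8}; □¬q there: 2:F, 3:F, 4:T, 6:F, 7:F, 8:F. ✗
6: successors {1, 2, 3, 4, 8}; □¬q there: 1:F, 2:F, 3:F, 4:T, 8:F. ✗
7: successors {1, 3, 4, 5, 7, 8}; □¬q there: 1:F, 3:F, 4:T, 5:F, 7:F, 8:F. ✗
8: successors {3, 5, 7, 8}; □¬q there: 3:F, 5:F, 7:F, 8:F. ✗
Satisfying worlds: ∅.

0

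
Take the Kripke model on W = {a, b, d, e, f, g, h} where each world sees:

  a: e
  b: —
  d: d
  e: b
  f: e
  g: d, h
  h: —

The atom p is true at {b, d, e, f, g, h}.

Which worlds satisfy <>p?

{a, d, e, f, g}

a: successors {e}; p there: e:T. ✓
b: no successors, so <>p fails. ✗
d: successors {d}; p there: d:T. ✓
e: successors {b}; p there: b:T. ✓
f: successors {e}; p there: e:T. ✓
g: successors {d, h}; p there: d:T, h:T. ✓
h: no successors, so <>p fails. ✗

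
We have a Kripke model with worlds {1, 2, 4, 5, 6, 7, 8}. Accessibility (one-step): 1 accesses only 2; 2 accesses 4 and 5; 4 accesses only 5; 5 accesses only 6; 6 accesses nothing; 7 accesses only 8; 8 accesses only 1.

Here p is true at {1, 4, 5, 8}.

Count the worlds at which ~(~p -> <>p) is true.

1: ~p -> <>p is T. ✗
2: ~p -> <>p is T. ✗
4: ~p -> <>p is T. ✗
5: ~p -> <>p is T. ✗
6: ~p -> <>p is F. ✓
7: ~p -> <>p is T. ✗
8: ~p -> <>p is T. ✗
Satisfying worlds: {6}.

1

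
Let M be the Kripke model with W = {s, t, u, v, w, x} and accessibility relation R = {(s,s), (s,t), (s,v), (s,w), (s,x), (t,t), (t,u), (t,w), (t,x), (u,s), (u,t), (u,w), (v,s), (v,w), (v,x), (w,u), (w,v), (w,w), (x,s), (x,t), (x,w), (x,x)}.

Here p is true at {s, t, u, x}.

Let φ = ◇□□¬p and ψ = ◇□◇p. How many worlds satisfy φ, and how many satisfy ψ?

For ◇□□¬p:
s: successors {s, t, v, w, x}; □□¬p there: s:F, t:F, v:F, w:F, x:F. ✗
t: successors {t, u, w, x}; □□¬p there: t:F, u:F, w:F, x:F. ✗
u: successors {s, t, w}; □□¬p there: s:F, t:F, w:F. ✗
v: successors {s, w, x}; □□¬p there: s:F, w:F, x:F. ✗
w: successors {u, v, w}; □□¬p there: u:F, v:F, w:F. ✗
x: successors {s, t, w, x}; □□¬p there: s:F, t:F, w:F, x:F. ✗
— 0 worlds.
For ◇□◇p:
s: successors {s, t, v, w, x}; □◇p there: s:T, t:T, v:T, w:T, x:T. ✓
t: successors {t, u, w, x}; □◇p there: t:T, u:T, w:T, x:T. ✓
u: successors {s, t, w}; □◇p there: s:T, t:T, w:T. ✓
v: successors {s, w, x}; □◇p there: s:T, w:T, x:T. ✓
w: successors {u, v, w}; □◇p there: u:T, v:T, w:T. ✓
x: successors {s, t, w, x}; □◇p there: s:T, t:T, w:T, x:T. ✓
— 6 worlds.

0 and 6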